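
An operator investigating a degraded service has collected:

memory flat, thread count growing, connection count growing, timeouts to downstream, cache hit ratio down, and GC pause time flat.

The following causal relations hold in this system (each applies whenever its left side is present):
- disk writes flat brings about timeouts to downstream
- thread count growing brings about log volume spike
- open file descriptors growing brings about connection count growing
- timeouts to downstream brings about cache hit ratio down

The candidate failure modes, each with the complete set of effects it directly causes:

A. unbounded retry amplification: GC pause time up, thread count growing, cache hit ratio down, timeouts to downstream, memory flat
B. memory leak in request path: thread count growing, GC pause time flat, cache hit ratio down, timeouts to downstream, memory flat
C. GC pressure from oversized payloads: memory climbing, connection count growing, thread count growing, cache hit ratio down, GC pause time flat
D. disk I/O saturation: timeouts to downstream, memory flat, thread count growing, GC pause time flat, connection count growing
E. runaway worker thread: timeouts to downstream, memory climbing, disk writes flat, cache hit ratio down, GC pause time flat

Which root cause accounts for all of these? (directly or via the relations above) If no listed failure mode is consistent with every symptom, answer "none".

D

Per-candidate check:
(A) unbounded retry amplification — fails on connection count growing, GC pause time flat (predicts GC pause time up, not GC pause time flat)
(B) memory leak in request path — memory flat +; thread count growing +; connection count growing -; timeouts to downstream +; cache hit ratio down +; GC pause time flat +
(C) GC pressure from oversized payloads — fails on memory flat, timeouts to downstream (predicts memory climbing, not memory flat)
(D) disk I/O saturation — memory flat +; thread count growing +; connection count growing +; timeouts to downstream +; cache hit ratio down + (through timeouts to downstream → cache hit ratio down); GC pause time flat +
(E) runaway worker thread — memory flat -; thread count growing -; connection count growing -; timeouts to downstream +; cache hit ratio down +; GC pause time flat +
Only (D) is consistent with every observation.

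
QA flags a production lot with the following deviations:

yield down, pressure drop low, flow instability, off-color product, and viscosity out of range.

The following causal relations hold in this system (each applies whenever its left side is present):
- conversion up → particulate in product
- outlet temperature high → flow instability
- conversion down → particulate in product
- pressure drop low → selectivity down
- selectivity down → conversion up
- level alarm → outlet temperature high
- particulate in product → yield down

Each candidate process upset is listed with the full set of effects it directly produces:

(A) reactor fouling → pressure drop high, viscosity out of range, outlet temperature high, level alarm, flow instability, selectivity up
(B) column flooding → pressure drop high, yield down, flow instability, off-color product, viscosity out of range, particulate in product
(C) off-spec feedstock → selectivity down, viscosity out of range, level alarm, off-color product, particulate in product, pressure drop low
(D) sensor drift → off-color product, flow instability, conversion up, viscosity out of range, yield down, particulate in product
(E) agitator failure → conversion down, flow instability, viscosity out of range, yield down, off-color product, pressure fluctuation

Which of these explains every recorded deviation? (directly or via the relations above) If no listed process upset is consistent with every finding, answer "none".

C

For each candidate, compare predicted effects to what was observed:
(A) reactor fouling — fails on yield down, pressure drop low, off-color product (predicts pressure drop high, not pressure drop low)
(B) column flooding — yield down yes; pressure drop low NO; flow instability yes; off-color product yes; viscosity out of range yes
(C) off-spec feedstock — accounts for every observation (yield down through particulate in product → yield down)
(D) sensor drift — does not account for pressure drop low
(E) agitator failure — yield down yes; pressure drop low NO; flow instability yes; off-color product yes; viscosity out of range yes
(C) alone accounts for all the evidence.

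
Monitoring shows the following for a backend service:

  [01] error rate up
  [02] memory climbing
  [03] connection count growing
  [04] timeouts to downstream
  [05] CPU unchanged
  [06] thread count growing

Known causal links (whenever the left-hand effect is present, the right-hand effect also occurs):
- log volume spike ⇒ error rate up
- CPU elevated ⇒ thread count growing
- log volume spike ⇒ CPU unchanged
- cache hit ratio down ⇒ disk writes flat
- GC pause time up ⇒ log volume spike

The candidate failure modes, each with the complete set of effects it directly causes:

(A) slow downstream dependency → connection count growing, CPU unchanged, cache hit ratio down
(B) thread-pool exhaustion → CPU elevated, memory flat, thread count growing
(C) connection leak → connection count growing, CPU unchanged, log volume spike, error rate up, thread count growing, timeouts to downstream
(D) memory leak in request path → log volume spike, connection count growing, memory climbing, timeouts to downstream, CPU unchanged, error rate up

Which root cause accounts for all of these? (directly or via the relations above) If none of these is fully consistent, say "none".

For each candidate, compare predicted effects to what was observed:
(A) slow downstream dependency — error rate up ✗; memory climbing ✗; connection count growing ✓; timeouts to downstream ✗; CPU unchanged ✓; thread count growing ✗
(B) thread-pool exhaustion — fails on error rate up, memory climbing, connection count growing, timeouts to downstream, CPU unchanged (predicts memory flat, not memory climbing; predicts CPU elevated, not CPU unchanged)
(C) connection leak — error rate up ✓; memory climbing ✗; connection count growing ✓; timeouts to downstream ✓; CPU unchanged ✓; thread count growing ✓
(D) memory leak in request path — error rate up ✓; memory climbing ✓; connection count growing ✓; timeouts to downstream ✓; CPU unchanged ✓; thread count growing ✗
None of the listed candidates fits everything.

none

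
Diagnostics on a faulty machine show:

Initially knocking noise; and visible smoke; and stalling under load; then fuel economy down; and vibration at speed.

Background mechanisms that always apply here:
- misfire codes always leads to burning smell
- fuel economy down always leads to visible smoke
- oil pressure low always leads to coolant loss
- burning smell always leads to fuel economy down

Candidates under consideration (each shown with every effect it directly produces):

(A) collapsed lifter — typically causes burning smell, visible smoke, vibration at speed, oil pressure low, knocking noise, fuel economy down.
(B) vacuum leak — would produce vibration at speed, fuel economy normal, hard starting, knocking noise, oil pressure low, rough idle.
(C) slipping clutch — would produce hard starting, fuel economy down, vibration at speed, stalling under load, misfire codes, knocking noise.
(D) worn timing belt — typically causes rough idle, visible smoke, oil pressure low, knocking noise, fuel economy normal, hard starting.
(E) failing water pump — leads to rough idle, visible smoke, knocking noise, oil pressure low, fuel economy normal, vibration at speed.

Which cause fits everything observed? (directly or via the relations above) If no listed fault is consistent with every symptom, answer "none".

C

Checking each candidate against the observations:
(A) collapsed lifter — knocking noise ✓; visible smoke ✓; stalling under load ✗; fuel economy down ✓; vibration at speed ✓
(B) vacuum leak — knocking noise ✓; visible smoke ✗; stalling under load ✗; fuel economy down ✗; vibration at speed ✓
(C) slipping clutch — knocking noise ✓; visible smoke ✓ (through fuel economy down → visible smoke); stalling under load ✓; fuel economy down ✓; vibration at speed ✓
(D) worn timing belt — knocking noise ✓; visible smoke ✓; stalling under load ✗; fuel economy down ✗; vibration at speed ✗
(E) failing water pump — fails on stalling under load, fuel economy down (predicts fuel economy normal, not fuel economy down)
(C) alone accounts for all the evidence.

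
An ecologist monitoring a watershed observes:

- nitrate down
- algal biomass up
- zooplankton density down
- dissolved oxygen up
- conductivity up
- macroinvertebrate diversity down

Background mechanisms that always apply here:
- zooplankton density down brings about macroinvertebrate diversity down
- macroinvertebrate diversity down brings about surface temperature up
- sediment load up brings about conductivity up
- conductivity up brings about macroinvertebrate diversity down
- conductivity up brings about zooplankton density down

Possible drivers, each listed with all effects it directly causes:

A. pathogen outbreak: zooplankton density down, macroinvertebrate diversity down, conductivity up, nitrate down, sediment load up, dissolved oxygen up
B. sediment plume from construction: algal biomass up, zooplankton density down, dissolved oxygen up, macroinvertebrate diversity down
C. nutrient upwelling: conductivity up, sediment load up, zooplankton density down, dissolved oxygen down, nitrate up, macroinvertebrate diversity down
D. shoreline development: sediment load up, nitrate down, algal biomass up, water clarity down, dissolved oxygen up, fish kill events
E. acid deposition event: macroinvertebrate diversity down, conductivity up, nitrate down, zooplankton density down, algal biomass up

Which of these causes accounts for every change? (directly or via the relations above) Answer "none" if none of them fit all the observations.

Checking each candidate against the observations:
(A) pathogen outbreak — does not account for algal biomass up
(B) sediment plume from construction — nitrate down NO; algal biomass up yes; zooplankton density down yes; dissolved oxygen up yes; conductivity up NO; macroinvertebrate diversity down yes
(C) nutrient upwelling — fails on nitrate down, algal biomass up, dissolved oxygen up (predicts nitrate up, not nitrate down; predicts dissolved oxygen down, not dissolved oxygen up)
(D) shoreline development — nitrate down yes; algal biomass up yes; zooplankton density down yes (by sediment load up → conductivity up → zooplankton density down); dissolved oxygen up yes; conductivity up yes (by sediment load up → conductivity up); macroinvertebrate diversity down yes (by sediment load up → conductivity up → macroinvertebrate diversity down)
(E) acid deposition event — does not account for dissolved oxygen up
Only (D) is consistent with every observation.

D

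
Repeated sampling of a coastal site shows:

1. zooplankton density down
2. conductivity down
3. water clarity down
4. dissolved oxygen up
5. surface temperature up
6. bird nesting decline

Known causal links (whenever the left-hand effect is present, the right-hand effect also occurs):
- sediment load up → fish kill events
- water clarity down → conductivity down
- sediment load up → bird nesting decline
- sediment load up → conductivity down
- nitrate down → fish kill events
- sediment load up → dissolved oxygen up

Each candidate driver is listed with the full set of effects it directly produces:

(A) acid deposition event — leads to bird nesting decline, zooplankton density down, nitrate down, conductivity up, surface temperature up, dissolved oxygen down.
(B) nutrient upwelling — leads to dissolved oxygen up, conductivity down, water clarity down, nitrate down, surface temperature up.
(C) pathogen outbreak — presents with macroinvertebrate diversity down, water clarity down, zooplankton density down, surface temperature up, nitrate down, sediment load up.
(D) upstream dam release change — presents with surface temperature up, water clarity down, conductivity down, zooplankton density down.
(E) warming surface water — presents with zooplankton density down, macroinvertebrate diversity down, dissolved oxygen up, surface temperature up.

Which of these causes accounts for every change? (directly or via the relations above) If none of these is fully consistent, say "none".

C

Checking each candidate against the observations:
(A) acid deposition event — zooplankton density down yes; conductivity down NO; water clarity down NO; dissolved oxygen up NO; surface temperature up yes; bird nesting decline yes
(B) nutrient upwelling — does not account for zooplankton density down, bird nesting decline
(C) pathogen outbreak — accounts for every observation (conductivity down through water clarity down → conductivity down)
(D) upstream dam release change — does not account for dissolved oxygen up, bird nesting decline
(E) warming surface water — zooplankton density down yes; conductivity down NO; water clarity down NO; dissolved oxygen up yes; surface temperature up yes; bird nesting decline NO
(C) alone accounts for all the evidence.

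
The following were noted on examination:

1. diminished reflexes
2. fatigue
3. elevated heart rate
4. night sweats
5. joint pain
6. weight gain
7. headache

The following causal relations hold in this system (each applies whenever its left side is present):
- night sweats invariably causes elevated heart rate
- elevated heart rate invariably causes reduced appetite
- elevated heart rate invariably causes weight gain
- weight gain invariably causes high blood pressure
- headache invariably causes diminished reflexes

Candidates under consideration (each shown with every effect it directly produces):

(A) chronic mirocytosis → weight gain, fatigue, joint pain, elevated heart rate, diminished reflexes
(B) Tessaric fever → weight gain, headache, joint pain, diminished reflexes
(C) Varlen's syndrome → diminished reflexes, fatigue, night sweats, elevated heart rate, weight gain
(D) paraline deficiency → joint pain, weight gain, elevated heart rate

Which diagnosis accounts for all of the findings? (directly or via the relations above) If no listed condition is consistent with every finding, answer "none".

Checking each candidate against the observations:
(A) chronic mirocytosis — diminished reflexes +; fatigue +; elevated heart rate +; night sweats -; joint pain +; weight gain +; headache -
(B) Tessaric fever — does not account for fatigue, elevated heart rate, night sweats
(C) Varlen's syndrome — diminished reflexes +; fatigue +; elevated heart rate +; night sweats +; joint pain -; weight gain +; headache -
(D) paraline deficiency — diminished reflexes -; fatigue -; elevated heart rate +; night sweats -; joint pain +; weight gain +; headache -
None of the listed candidates fits everything.

none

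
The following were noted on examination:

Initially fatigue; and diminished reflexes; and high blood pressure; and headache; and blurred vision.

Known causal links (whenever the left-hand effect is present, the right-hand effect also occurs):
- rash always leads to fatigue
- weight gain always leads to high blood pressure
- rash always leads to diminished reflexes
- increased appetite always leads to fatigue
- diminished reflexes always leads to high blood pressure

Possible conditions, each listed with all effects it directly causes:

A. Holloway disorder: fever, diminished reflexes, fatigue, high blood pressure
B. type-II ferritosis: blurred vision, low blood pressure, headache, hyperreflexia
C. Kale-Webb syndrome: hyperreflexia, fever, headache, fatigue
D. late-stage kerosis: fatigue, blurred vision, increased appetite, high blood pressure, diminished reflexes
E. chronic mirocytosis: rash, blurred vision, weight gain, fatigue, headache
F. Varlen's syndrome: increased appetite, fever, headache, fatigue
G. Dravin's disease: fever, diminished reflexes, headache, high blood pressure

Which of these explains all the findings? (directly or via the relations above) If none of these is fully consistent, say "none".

E

Per-candidate check:
(A) Holloway disorder — fatigue match; diminished reflexes match; high blood pressure match; headache miss; blurred vision miss
(B) type-II ferritosis — fatigue miss; diminished reflexes miss; high blood pressure miss; headache match; blurred vision match
(C) Kale-Webb syndrome — fails on diminished reflexes, high blood pressure, blurred vision (predicts hyperreflexia, not diminished reflexes)
(D) late-stage kerosis — fatigue match; diminished reflexes match; high blood pressure match; headache miss; blurred vision match
(E) chronic mirocytosis — fatigue match; diminished reflexes match (via rash → diminished reflexes); high blood pressure match (via weight gain → high blood pressure); headache match; blurred vision match
(F) Varlen's syndrome — fatigue match; diminished reflexes miss; high blood pressure miss; headache match; blurred vision miss
(G) Dravin's disease — fatigue miss; diminished reflexes match; high blood pressure match; headache match; blurred vision miss
(E) alone accounts for all the evidence.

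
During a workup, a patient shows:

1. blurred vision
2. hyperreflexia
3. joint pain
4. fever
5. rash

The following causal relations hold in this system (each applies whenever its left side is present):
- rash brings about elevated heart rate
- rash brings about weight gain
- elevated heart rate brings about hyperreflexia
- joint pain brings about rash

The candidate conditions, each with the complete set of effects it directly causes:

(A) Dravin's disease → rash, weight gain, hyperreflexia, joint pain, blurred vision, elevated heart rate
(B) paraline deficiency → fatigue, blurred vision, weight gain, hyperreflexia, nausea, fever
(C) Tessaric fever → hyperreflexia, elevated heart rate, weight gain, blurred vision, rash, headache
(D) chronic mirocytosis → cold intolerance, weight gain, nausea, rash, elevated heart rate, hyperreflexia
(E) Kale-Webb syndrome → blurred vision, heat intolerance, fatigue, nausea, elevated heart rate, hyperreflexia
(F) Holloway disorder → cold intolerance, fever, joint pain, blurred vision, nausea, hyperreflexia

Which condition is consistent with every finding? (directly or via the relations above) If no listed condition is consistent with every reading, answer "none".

Per-candidate check:
(A) Dravin's disease — blurred vision ✓; hyperreflexia ✓; joint pain ✓; fever ✗; rash ✓
(B) paraline deficiency — blurred vision ✓; hyperreflexia ✓; joint pain ✗; fever ✓; rash ✗
(C) Tessaric fever — blurred vision ✓; hyperreflexia ✓; joint pain ✗; fever ✗; rash ✓
(D) chronic mirocytosis — does not account for blurred vision, joint pain, fever
(E) Kale-Webb syndrome — blurred vision ✓; hyperreflexia ✓; joint pain ✗; fever ✗; rash ✗
(F) Holloway disorder — accounts for every observation (rash through joint pain → rash)
Only (F) is consistent with every observation.

F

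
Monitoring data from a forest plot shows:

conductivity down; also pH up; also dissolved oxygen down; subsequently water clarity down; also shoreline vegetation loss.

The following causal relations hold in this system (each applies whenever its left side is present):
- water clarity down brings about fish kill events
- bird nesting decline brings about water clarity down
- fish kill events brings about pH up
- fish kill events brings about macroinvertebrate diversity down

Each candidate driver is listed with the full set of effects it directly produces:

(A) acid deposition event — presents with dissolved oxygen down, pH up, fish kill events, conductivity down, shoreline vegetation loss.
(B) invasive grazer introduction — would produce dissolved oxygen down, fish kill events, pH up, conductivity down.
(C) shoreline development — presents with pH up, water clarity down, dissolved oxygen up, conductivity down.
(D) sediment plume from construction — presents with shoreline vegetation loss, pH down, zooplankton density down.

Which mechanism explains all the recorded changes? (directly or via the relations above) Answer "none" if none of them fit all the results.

Per-candidate check:
(A) acid deposition event — does not account for water clarity down
(B) invasive grazer introduction — does not account for water clarity down, shoreline vegetation loss
(C) shoreline development — conductivity down yes; pH up yes; dissolved oxygen down NO; water clarity down yes; shoreline vegetation loss NO
(D) sediment plume from construction — fails on conductivity down, pH up, dissolved oxygen down, water clarity down (predicts pH down, not pH up)
Every candidate fails on at least one observation.

none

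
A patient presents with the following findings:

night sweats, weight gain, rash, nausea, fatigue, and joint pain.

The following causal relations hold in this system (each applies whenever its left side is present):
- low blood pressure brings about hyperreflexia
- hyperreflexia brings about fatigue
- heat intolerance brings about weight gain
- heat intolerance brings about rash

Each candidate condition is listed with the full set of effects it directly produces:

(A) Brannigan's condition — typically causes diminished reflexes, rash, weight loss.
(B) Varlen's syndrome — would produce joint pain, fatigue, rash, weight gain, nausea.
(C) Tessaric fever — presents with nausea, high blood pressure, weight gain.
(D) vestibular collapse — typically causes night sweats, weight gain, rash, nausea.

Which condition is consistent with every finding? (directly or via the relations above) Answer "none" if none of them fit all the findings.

Per-candidate check:
(A) Brannigan's condition — fails on night sweats, weight gain, nausea, fatigue, joint pain (predicts weight loss, not weight gain)
(B) Varlen's syndrome — does not account for night sweats
(C) Tessaric fever — night sweats NO; weight gain yes; rash NO; nausea yes; fatigue NO; joint pain NO
(D) vestibular collapse — does not account for fatigue, joint pain
No candidate is consistent with all observations.

none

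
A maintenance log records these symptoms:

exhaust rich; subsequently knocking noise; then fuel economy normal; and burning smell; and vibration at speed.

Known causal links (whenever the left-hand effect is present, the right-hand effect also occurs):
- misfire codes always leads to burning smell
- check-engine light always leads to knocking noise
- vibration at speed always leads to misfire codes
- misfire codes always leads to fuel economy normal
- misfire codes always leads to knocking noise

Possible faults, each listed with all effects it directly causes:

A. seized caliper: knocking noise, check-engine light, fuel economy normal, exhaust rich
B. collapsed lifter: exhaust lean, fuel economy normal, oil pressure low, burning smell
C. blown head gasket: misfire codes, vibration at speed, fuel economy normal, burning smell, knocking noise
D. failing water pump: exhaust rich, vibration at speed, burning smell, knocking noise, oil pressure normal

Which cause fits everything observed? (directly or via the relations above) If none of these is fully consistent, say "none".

D

For each candidate, compare predicted effects to what was observed:
(A) seized caliper — does not account for burning smell, vibration at speed
(B) collapsed lifter — exhaust rich ✗; knocking noise ✗; fuel economy normal ✓; burning smell ✓; vibration at speed ✗
(C) blown head gasket — exhaust rich ✗; knocking noise ✓; fuel economy normal ✓; burning smell ✓; vibration at speed ✓
(D) failing water pump — accounts for every observation (fuel economy normal via vibration at speed → misfire codes → fuel economy normal)
Only (D) is consistent with every observation.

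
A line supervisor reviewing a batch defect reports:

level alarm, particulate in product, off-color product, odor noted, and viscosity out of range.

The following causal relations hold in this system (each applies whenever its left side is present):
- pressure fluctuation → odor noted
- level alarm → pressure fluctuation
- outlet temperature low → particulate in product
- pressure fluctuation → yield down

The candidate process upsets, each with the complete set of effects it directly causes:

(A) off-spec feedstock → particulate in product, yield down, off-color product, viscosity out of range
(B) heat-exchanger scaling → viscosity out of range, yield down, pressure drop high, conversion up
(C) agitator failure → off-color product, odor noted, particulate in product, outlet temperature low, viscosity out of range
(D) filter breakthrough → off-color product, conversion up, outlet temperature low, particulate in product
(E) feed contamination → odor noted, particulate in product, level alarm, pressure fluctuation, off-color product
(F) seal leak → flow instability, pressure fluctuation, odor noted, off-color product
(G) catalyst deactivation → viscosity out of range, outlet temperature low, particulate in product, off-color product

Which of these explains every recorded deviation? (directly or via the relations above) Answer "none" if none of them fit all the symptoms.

Checking each candidate against the observations:
(A) off-spec feedstock — does not account for level alarm, odor noted
(B) heat-exchanger scaling — level alarm miss; particulate in product miss; off-color product miss; odor noted miss; viscosity out of range match
(C) agitator failure — does not account for level alarm
(D) filter breakthrough — level alarm miss; particulate in product match; off-color product match; odor noted miss; viscosity out of range miss
(E) feed contamination — does not account for viscosity out of range
(F) seal leak — does not account for level alarm, particulate in product, viscosity out of range
(G) catalyst deactivation — level alarm miss; particulate in product match; off-color product match; odor noted miss; viscosity out of range match
No candidate is consistent with all observations.

none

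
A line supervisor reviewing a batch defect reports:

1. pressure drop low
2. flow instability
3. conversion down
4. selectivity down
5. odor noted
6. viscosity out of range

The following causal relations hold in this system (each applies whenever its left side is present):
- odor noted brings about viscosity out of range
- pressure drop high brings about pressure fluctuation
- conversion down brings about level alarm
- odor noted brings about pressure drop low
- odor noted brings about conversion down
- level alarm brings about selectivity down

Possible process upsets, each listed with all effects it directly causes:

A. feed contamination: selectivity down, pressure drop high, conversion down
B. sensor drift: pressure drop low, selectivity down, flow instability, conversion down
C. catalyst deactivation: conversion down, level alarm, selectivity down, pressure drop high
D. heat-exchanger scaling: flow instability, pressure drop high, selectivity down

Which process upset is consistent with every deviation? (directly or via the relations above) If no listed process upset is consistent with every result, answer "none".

Testing each hypothesis:
(A) feed contamination — pressure drop low ✗; flow instability ✗; conversion down ✓; selectivity down ✓; odor noted ✗; viscosity out of range ✗
(B) sensor drift — does not account for odor noted, viscosity out of range
(C) catalyst deactivation — fails on pressure drop low, flow instability, odor noted, viscosity out of range (predicts pressure drop high, not pressure drop low)
(D) heat-exchanger scaling — pressure drop low ✗; flow instability ✓; conversion down ✗; selectivity down ✓; odor noted ✗; viscosity out of range ✗
None of the listed candidates fits everything.

none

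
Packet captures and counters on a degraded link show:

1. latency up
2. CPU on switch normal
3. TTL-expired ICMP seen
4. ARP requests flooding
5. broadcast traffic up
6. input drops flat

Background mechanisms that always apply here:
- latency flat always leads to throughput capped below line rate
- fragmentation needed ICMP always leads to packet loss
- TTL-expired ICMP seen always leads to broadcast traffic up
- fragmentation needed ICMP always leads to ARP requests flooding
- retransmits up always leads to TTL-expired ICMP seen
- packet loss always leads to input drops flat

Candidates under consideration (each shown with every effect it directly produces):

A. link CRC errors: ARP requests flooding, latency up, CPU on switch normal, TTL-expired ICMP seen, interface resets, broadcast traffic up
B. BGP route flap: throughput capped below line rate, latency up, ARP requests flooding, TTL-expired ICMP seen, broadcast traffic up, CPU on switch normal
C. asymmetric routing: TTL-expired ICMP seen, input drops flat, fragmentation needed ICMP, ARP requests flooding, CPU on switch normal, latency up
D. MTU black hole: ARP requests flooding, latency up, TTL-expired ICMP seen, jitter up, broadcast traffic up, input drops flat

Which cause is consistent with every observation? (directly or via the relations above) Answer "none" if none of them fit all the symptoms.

C

Per-candidate check:
(A) link CRC errors — latency up match; CPU on switch normal match; TTL-expired ICMP seen match; ARP requests flooding match; broadcast traffic up match; input drops flat miss
(B) BGP route flap — latency up match; CPU on switch normal match; TTL-expired ICMP seen match; ARP requests flooding match; broadcast traffic up match; input drops flat miss
(C) asymmetric routing — accounts for every observation (broadcast traffic up through TTL-expired ICMP seen → broadcast traffic up)
(D) MTU black hole — does not account for CPU on switch normal
Only (C) is consistent with every observation.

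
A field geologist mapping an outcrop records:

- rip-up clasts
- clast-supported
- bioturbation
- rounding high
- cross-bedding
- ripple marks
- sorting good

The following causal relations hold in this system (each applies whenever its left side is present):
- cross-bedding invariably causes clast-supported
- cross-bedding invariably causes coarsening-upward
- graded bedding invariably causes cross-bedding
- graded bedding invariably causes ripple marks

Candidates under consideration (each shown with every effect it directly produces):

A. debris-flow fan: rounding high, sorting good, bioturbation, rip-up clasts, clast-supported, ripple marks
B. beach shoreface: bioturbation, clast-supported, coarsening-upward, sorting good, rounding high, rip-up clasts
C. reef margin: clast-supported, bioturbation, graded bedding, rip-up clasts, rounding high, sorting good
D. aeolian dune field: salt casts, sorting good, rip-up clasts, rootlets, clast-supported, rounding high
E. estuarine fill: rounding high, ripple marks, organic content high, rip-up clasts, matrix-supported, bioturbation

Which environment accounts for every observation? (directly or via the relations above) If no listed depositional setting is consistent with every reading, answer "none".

Testing each hypothesis:
(A) debris-flow fan — rip-up clasts ✓; clast-supported ✓; bioturbation ✓; rounding high ✓; cross-bedding ✗; ripple marks ✓; sorting good ✓
(B) beach shoreface — rip-up clasts ✓; clast-supported ✓; bioturbation ✓; rounding high ✓; cross-bedding ✗; ripple marks ✗; sorting good ✓
(C) reef margin — accounts for every observation (cross-bedding via graded bedding → cross-bedding)
(D) aeolian dune field — rip-up clasts ✓; clast-supported ✓; bioturbation ✗; rounding high ✓; cross-bedding ✗; ripple marks ✗; sorting good ✓
(E) estuarine fill — rip-up clasts ✓; clast-supported ✗; bioturbation ✓; rounding high ✓; cross-bedding ✗; ripple marks ✓; sorting good ✗
(C) is the only candidate with no mismatches.

C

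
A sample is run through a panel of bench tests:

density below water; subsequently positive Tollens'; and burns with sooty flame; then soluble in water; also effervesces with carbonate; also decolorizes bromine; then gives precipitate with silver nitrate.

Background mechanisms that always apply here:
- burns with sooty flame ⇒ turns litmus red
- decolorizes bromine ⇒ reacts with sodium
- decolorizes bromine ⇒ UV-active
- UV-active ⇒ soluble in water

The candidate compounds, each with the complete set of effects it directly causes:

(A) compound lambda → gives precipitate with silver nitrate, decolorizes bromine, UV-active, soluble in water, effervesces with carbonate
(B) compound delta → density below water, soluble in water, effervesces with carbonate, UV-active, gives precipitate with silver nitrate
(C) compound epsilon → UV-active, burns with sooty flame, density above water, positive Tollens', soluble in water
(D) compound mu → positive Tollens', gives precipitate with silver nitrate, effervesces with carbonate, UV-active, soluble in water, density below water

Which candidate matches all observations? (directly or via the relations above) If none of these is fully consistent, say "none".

none

Checking each candidate against the observations:
(A) compound lambda — density below water ✗; positive Tollens' ✗; burns with sooty flame ✗; soluble in water ✓; effervesces with carbonate ✓; decolorizes bromine ✓; gives precipitate with silver nitrate ✓
(B) compound delta — density below water ✓; positive Tollens' ✗; burns with sooty flame ✗; soluble in water ✓; effervesces with carbonate ✓; decolorizes bromine ✗; gives precipitate with silver nitrate ✓
(C) compound epsilon — density below water ✗; positive Tollens' ✓; burns with sooty flame ✓; soluble in water ✓; effervesces with carbonate ✗; decolorizes bromine ✗; gives precipitate with silver nitrate ✗
(D) compound mu — does not account for burns with sooty flame, decolorizes bromine
Every candidate fails on at least one observation.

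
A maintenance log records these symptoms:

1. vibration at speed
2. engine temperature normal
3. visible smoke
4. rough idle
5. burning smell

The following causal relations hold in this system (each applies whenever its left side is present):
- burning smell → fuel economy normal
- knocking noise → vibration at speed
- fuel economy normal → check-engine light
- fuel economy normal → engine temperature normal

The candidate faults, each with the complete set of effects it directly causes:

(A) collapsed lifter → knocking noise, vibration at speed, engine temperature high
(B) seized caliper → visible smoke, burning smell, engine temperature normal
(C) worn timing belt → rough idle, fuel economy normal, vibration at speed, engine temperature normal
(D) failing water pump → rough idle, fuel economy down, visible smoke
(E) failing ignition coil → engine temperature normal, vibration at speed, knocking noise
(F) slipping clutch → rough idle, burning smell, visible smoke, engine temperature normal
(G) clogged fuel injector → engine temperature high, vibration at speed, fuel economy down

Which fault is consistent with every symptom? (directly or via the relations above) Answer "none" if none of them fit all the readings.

Checking each candidate against the observations:
(A) collapsed lifter — vibration at speed match; engine temperature normal miss; visible smoke miss; rough idle miss; burning smell miss
(B) seized caliper — vibration at speed miss; engine temperature normal match; visible smoke match; rough idle miss; burning smell match
(C) worn timing belt — does not account for visible smoke, burning smell
(D) failing water pump — vibration at speed miss; engine temperature normal miss; visible smoke match; rough idle match; burning smell miss
(E) failing ignition coil — vibration at speed match; engine temperature normal match; visible smoke miss; rough idle miss; burning smell miss
(F) slipping clutch — vibration at speed miss; engine temperature normal match; visible smoke match; rough idle match; burning smell match
(G) clogged fuel injector — vibration at speed match; engine temperature normal miss; visible smoke miss; rough idle miss; burning smell miss
None of the listed candidates fits everything.

none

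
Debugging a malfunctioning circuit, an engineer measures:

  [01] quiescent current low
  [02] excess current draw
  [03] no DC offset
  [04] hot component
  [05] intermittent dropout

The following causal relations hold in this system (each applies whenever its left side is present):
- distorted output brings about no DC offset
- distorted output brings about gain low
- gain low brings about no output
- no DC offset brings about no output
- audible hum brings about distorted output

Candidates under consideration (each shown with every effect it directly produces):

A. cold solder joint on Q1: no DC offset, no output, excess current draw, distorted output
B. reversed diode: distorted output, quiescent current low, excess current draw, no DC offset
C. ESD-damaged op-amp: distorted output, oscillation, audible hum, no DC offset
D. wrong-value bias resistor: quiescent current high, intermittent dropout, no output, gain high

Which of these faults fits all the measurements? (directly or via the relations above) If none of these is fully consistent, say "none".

Testing each hypothesis:
(A) cold solder joint on Q1 — does not account for quiescent current low, hot component, intermittent dropout
(B) reversed diode — quiescent current low ✓; excess current draw ✓; no DC offset ✓; hot component ✗; intermittent dropout ✗
(C) ESD-damaged op-amp — quiescent current low ✗; excess current draw ✗; no DC offset ✓; hot component ✗; intermittent dropout ✗
(D) wrong-value bias resistor — quiescent current low ✗; excess current draw ✗; no DC offset ✗; hot component ✗; intermittent dropout ✓
None of the listed candidates fits everything.

none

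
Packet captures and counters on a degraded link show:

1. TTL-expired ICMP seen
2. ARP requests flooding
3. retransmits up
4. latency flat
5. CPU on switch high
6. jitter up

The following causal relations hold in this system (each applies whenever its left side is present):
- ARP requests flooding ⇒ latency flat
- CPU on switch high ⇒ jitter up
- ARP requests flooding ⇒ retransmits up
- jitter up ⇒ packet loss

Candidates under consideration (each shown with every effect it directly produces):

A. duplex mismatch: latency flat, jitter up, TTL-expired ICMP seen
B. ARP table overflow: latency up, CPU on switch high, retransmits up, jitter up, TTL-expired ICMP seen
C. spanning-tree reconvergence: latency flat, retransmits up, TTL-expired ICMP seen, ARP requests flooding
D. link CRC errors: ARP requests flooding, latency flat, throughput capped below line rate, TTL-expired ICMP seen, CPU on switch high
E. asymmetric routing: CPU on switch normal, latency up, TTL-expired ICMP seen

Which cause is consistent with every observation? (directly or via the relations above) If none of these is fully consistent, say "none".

Per-candidate check:
(A) duplex mismatch — does not account for ARP requests flooding, retransmits up, CPU on switch high
(B) ARP table overflow — TTL-expired ICMP seen +; ARP requests flooding -; retransmits up +; latency flat -; CPU on switch high +; jitter up +
(C) spanning-tree reconvergence — does not account for CPU on switch high, jitter up
(D) link CRC errors — accounts for every observation (retransmits up via ARP requests flooding → retransmits up)
(E) asymmetric routing — fails on ARP requests flooding, retransmits up, latency flat, CPU on switch high, jitter up (predicts latency up, not latency flat; predicts CPU on switch normal, not CPU on switch high)
(D) is the only candidate with no mismatches.

D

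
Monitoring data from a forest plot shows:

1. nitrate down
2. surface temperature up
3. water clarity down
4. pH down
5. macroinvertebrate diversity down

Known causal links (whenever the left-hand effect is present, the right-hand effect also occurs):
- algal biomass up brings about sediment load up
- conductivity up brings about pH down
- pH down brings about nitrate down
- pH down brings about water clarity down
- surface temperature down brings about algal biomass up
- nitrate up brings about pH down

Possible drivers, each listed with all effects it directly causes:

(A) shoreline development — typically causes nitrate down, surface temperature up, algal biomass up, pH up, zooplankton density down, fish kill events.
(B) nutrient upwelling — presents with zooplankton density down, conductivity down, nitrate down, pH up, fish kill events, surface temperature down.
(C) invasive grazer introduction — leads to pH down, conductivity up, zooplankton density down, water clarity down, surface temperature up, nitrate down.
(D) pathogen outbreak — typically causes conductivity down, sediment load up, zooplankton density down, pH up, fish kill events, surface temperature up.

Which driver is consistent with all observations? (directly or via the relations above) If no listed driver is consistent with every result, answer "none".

Per-candidate check:
(A) shoreline development — fails on water clarity down, pH down, macroinvertebrate diversity down (predicts pH up, not pH down)
(B) nutrient upwelling — fails on surface temperature up, water clarity down, pH down, macroinvertebrate diversity down (predicts surface temperature down, not surface temperature up; predicts pH up, not pH down)
(C) invasive grazer introduction — nitrate down match; surface temperature up match; water clarity down match; pH down match; macroinvertebrate diversity down miss
(D) pathogen outbreak — nitrate down miss; surface temperature up match; water clarity down miss; pH down miss; macroinvertebrate diversity down miss
None of the listed candidates fits everything.

none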